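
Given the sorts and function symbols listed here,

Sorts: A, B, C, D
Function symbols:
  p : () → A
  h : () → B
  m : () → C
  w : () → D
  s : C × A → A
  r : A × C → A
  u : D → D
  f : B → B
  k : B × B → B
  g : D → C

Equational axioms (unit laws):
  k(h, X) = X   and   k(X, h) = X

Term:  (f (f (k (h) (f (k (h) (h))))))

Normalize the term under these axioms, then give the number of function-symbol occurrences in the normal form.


size = 4

1. (f (f (k (h) (f (k (h) (h))))))  →  (f (f (f (k (h) (h)))))
2. (f (f (f (k (h) (h)))))  →  (f (f (f (h))))
normal form: (f (f (f (h))))


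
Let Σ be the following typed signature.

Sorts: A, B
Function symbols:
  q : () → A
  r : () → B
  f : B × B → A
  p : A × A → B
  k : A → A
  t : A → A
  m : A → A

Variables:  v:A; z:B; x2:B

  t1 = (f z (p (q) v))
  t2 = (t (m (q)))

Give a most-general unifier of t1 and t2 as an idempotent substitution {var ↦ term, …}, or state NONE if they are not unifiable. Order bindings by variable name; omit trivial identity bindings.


head clash or occurs-check failure — not unifiable

NONE (not unifiable)


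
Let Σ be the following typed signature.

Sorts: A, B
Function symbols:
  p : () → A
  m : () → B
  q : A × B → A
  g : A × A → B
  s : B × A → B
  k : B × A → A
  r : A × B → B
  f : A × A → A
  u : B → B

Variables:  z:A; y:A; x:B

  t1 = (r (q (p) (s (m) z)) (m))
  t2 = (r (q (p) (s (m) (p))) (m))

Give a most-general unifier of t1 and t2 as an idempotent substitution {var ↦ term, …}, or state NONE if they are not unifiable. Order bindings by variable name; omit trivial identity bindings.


{z ↦ (p)}


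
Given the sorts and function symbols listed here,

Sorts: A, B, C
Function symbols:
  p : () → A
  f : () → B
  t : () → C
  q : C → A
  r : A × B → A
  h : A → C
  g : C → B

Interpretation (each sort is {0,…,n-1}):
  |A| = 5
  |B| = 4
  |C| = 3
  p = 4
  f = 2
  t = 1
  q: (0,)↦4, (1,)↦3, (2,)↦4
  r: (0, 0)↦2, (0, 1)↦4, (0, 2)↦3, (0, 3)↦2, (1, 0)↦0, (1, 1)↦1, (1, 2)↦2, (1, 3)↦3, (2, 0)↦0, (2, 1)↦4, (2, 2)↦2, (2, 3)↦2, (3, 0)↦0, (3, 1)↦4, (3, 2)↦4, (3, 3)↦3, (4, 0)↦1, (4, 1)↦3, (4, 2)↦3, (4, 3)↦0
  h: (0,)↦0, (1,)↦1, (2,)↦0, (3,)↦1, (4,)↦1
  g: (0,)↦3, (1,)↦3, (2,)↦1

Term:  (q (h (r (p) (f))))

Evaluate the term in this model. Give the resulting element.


  p = 4
  f = 2
  (r (p) (f)) = r(4, 2) = 3
  (h (r (p) (f))) = h(3,) = 1
  (q (h (r (p) (f)))) = q(1,) = 3

value = 3


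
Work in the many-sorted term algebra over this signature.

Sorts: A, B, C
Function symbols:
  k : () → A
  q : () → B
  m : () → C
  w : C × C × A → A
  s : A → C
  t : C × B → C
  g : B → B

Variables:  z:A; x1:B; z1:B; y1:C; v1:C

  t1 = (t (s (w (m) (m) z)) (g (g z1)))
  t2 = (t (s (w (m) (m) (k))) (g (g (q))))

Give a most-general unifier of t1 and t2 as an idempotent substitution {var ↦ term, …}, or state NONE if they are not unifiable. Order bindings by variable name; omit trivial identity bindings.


{z ↦ (k), z1 ↦ (q)}


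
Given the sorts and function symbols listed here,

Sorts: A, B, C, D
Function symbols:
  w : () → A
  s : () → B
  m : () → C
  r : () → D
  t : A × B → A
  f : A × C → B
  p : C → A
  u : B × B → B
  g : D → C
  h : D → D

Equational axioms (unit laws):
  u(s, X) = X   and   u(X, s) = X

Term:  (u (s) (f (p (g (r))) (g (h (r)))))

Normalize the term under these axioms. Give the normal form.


normal form = (f (p (g (r))) (g (h (r))))

1. (u (s) (f (p (g (r))) (g (h (r)))))  →  (f (p (g (r))) (g (h (r))))


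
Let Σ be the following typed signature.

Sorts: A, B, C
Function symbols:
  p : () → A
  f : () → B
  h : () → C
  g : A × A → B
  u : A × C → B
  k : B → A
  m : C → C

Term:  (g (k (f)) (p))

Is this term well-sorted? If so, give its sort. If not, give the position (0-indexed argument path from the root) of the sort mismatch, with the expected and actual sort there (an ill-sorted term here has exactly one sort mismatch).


well-sorted; sort = B

    (f) : B
  (k (f)) : A
  (p) : A
(g (k (f)) (p)) : B


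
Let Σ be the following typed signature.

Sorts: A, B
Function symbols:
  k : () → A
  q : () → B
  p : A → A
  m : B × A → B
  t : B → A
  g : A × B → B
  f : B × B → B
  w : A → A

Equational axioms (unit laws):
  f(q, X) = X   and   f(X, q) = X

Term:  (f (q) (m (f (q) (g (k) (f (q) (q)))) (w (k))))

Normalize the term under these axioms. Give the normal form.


1. (f (q) (m (f (q) (g (k) (f (q) (q)))) (w (k))))  →  (m (f (q) (g (k) (f (q) (q)))) (w (k)))
2. (m (f (q) (g (k) (f (q) (q)))) (w (k)))  →  (m (g (k) (f (q) (q))) (w (k)))
3. (m (g (k) (f (q) (q))) (w (k)))  →  (m (g (k) (q)) (w (k)))

normal form = (m (g (k) (q)) (w (k)))


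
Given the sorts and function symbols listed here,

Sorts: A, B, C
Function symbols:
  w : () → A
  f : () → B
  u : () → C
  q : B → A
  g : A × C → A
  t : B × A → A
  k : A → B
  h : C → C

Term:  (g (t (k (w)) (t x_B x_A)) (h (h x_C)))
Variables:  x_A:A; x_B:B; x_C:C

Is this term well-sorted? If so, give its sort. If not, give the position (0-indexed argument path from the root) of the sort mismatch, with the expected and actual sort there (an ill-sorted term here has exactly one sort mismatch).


well-sorted; sort = A

      (w) : A
    (k (w)) : B
      x_B : B
      x_A : A
    (t x_B x_A) : A
  (t (k (w)) (t x_B x_A)) : A
      x_C : C
    (h x_C) : C
  (h (h x_C)) : C
(g (t (k (w)) (t x_B x_A)) (h (h x_C))) : A


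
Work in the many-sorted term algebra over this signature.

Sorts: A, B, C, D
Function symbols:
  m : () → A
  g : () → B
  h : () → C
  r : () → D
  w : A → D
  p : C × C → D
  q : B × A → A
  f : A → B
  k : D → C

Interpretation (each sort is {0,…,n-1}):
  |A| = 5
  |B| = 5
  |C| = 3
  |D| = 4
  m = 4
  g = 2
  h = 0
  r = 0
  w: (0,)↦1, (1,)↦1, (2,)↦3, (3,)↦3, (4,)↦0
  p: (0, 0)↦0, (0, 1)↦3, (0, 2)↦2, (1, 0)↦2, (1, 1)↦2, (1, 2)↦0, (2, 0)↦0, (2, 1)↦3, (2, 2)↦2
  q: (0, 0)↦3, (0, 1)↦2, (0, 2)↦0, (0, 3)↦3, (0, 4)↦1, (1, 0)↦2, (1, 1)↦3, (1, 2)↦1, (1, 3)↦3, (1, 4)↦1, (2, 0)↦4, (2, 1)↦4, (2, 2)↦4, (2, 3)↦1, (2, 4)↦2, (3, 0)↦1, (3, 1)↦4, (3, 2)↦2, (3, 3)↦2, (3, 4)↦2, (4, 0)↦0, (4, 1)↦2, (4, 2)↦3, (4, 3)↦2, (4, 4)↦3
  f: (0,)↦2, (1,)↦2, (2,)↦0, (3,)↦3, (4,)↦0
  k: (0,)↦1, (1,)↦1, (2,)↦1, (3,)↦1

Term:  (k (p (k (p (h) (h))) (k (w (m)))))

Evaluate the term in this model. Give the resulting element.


value = 1

  h = 0
  h = 0
  (p (h) (h)) = p(0, 0) = 0
  (k (p (h) (h))) = k(0,) = 1
  m = 4
  (w (m)) = w(4,) = 0
  (k (w (m))) = k(0,) = 1
  (p (k (p (h) (h))) (k (w (m)))) = p(1, 1) = 2
  (k (p (k (p (h) (h))) (k (w (m))))) = k(2,) = 1


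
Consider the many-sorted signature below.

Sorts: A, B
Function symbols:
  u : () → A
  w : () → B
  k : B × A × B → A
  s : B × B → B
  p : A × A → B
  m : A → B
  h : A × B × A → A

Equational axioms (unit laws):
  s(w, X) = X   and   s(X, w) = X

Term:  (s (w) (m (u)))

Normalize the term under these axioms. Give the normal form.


normal form = (m (u))

1. (s (w) (m (u)))  →  (m (u))


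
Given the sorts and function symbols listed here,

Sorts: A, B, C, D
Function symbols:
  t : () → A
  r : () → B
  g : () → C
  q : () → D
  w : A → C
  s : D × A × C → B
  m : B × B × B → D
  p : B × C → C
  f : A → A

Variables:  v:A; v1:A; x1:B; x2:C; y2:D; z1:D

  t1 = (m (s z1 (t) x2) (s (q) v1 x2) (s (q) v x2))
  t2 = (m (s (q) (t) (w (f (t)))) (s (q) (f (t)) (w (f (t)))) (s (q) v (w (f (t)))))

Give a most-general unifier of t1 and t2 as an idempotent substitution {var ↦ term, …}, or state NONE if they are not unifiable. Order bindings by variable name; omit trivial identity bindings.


{v1 ↦ (f (t)), x2 ↦ (w (f (t))), z1 ↦ (q)}


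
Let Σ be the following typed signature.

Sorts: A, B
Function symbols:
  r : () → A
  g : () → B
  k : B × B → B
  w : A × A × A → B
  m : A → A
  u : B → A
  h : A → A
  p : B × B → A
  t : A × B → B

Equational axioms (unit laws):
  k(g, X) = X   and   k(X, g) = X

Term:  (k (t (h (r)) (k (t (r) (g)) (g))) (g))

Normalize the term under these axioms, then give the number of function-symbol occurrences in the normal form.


1. (k (t (h (r)) (k (t (r) (g)) (g))) (g))  →  (t (h (r)) (k (t (r) (g)) (g)))
2. (t (h (r)) (k (t (r) (g)) (g)))  →  (t (h (r)) (t (r) (g)))
normal form: (t (h (r)) (t (r) (g)))

size = 6


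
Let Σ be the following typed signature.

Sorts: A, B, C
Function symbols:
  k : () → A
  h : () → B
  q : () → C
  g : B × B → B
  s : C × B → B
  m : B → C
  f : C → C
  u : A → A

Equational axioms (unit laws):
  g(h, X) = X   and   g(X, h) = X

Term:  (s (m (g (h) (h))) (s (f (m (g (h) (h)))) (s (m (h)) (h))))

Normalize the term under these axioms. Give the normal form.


1. (s (m (g (h) (h))) (s (f (m (g (h) (h)))) (s (m (h)) (h))))  →  (s (m (h)) (s (f (m (g (h) (h)))) (s (m (h)) (h))))
2. (s (m (h)) (s (f (m (g (h) (h)))) (s (m (h)) (h))))  →  (s (m (h)) (s (f (m (h))) (s (m (h)) (h))))

normal form = (s (m (h)) (s (f (m (h))) (s (m (h)) (h))))


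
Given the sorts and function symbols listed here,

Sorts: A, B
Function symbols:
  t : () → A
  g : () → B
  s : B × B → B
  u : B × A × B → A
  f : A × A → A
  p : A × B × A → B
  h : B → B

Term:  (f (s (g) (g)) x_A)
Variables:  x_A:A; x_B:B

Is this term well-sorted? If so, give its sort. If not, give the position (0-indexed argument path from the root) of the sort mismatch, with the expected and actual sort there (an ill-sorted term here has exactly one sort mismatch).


ill-sorted at position [0]: expected A, got B

    (g) : B
    (g) : B
  (s (g) (g)) : B
  x_A : A
(f (s (g) (g)) x_A) : ✗ arg 0 at [0] has sort B, expected A


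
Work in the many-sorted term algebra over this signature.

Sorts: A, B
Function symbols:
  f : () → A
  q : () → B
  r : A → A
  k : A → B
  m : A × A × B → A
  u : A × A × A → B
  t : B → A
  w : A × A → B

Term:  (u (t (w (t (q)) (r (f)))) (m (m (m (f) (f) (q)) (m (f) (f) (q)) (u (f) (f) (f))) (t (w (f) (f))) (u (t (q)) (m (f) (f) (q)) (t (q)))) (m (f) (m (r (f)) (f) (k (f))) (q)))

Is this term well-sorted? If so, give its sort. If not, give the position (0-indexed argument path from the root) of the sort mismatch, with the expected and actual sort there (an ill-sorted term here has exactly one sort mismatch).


well-sorted; sort = B

        (q) : B
      (t (q)) : A
        (f) : A
      (r (f)) : A
    (w (t (q)) (r (f))) : B
  (t (w (t (q)) (r (f)))) : A
        (f) : A
        (f) : A
        (q) : B
      (m (f) (f) (q)) : A
        (f) : A
        (f) : A
        (q) : B
      (m (f) (f) (q)) : A
        (f) : A
        (f) : A
        (f) : A
      (u (f) (f) (f)) : B
    (m (m (f) (f) (q)) (m (f) (f) (q)) (u (f) (f) (f))) : A
        (f) : A
        (f) : A
      (w (f) (f)) : B
    (t (w (f) (f))) : A
        (q) : B
      (t (q)) : A
        (f) : A
        (f) : A
        (q) : B
      (m (f) (f) (q)) : A
        (q) : B
      (t (q)) : A
    (u (t (q)) (m (f) (f) (q)) (t (q))) : B
  (m (m (m (f) (f) (q)) (m (f) (f) (q)) (u (f) (f) (f))) (t (w (f) (f))) (u (t (q)) (m (f) (f) (q)) (t (q)))) : A
    (f) : A
        (f) : A
      (r (f)) : A
      (f) : A
        (f) : A
      (k (f)) : B
    (m (r (f)) (f) (k (f))) : A
    (q) : B
  (m (f) (m (r (f)) (f) (k (f))) (q)) : A
(u (t (w (t (q)) (r (f)))) (m (m (m (f) (f) (q)) (m (f) (f) (q)) (u (f) (f) (f))) (t (w (f) (f))) (u (t (q)) (m (f) (f) (q)) (t (q)))) (m (f) (m (r (f)) (f) (k (f))) (q))) : B


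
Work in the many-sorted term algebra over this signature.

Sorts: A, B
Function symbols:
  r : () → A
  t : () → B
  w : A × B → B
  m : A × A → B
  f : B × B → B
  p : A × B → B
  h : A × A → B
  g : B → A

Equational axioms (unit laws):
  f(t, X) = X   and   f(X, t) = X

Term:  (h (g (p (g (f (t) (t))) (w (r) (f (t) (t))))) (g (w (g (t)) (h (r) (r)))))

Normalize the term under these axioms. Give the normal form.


1. (h (g (p (g (f (t) (t))) (w (r) (f (t) (t))))) (g (w (g (t)) (h (r) (r)))))  →  (h (g (p (g (t)) (w (r) (f (t) (t))))) (g (w (g (t)) (h (r) (r)))))
2. (h (g (p (g (t)) (w (r) (f (t) (t))))) (g (w (g (t)) (h (r) (r)))))  →  (h (g (p (g (t)) (w (r) (t)))) (g (w (g (t)) (h (r) (r)))))

normal form = (h (g (p (g (t)) (w (r) (t)))) (g (w (g (t)) (h (r) (r)))))


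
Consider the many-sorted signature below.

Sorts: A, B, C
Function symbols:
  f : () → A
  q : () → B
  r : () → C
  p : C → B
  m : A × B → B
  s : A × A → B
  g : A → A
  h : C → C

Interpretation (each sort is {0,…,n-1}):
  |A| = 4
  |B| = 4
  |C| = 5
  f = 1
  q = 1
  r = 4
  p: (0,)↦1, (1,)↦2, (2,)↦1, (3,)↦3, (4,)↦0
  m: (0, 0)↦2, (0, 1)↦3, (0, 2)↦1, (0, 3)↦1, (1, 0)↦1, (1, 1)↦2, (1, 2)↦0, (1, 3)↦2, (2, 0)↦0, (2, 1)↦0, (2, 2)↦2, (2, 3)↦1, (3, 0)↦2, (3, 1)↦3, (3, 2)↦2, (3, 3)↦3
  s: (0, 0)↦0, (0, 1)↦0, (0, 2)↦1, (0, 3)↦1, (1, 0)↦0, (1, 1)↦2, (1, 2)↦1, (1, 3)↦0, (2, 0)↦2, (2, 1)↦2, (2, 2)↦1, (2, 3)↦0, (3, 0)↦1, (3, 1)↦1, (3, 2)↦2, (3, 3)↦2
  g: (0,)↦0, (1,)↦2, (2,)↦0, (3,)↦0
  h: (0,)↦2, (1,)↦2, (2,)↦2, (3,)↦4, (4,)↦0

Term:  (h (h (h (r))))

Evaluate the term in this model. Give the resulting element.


value = 2

  r = 4
  (h (r)) = h(4,) = 0
  (h (h (r))) = h(0,) = 2
  (h (h (h (r)))) = h(2,) = 2


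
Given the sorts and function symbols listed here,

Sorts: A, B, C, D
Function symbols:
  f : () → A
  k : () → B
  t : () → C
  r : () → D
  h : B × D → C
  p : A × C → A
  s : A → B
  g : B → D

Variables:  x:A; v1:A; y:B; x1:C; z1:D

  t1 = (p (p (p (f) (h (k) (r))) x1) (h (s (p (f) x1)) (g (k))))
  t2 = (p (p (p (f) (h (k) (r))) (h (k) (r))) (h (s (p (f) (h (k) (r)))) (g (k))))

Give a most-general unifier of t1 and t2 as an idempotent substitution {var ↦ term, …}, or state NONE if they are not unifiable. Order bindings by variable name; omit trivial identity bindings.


{x1 ↦ (h (k) (r))}


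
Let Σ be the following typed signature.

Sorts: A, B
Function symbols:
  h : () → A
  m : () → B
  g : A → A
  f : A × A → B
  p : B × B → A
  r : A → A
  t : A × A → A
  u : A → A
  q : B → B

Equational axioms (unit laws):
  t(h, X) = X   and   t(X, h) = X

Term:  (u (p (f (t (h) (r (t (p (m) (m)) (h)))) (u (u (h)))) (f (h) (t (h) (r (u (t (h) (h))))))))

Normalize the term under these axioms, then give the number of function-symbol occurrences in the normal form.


size = 15

1. (u (p (f (t (h) (r (t (p (m) (m)) (h)))) (u (u (h)))) (f (h) (t (h) (r (u (t (h) (h))))))))  →  (u (p (f (r (t (p (m) (m)) (h))) (u (u (h)))) (f (h) (t (h) (r (u (t (h) (h))))))))
2. (u (p (f (r (t (p (m) (m)) (h))) (u (u (h)))) (f (h) (t (h) (r (u (t (h) (h))))))))  →  (u (p (f (r (p (m) (m))) (u (u (h)))) (f (h) (t (h) (r (u (t (h) (h))))))))
3. (u (p (f (r (p (m) (m))) (u (u (h)))) (f (h) (t (h) (r (u (t (h) (h))))))))  →  (u (p (f (r (p (m) (m))) (u (u (h)))) (f (h) (r (u (t (h) (h)))))))
4. (u (p (f (r (p (m) (m))) (u (u (h)))) (f (h) (r (u (t (h) (h)))))))  →  (u (p (f (r (p (m) (m))) (u (u (h)))) (f (h) (r (u (h))))))
normal form: (u (p (f (r (p (m) (m))) (u (u (h)))) (f (h) (r (u (h))))))


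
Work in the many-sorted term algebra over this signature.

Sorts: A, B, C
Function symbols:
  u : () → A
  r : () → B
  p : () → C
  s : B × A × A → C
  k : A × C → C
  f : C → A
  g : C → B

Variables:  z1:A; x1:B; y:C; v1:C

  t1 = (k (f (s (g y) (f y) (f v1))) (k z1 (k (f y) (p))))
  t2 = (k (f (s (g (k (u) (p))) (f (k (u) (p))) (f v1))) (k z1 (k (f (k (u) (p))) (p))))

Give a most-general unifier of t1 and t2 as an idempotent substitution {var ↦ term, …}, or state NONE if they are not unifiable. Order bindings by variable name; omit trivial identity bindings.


{y ↦ (k (u) (p))}


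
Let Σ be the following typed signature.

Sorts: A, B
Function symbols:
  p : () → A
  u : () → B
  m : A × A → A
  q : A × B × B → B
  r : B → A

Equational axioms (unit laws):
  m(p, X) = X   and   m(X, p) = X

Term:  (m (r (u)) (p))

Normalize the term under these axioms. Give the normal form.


normal form = (r (u))

1. (m (r (u)) (p))  →  (r (u))


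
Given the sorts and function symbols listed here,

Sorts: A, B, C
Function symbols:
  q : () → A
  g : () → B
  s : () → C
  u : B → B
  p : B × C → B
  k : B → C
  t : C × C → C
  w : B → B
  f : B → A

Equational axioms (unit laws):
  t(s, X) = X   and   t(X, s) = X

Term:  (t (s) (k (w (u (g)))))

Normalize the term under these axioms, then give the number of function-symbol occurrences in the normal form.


1. (t (s) (k (w (u (g)))))  →  (k (w (u (g))))
normal form: (k (w (u (g))))

size = 4


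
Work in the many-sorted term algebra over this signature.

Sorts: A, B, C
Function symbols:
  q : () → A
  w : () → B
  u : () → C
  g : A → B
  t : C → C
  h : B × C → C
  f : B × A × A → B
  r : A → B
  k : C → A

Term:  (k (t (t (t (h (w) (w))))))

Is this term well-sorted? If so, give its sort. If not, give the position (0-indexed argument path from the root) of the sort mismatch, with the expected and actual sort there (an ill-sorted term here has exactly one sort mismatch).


          (w) : B
          (w) : B
        (h (w) (w)) : ✗ arg 1 at [0, 0, 0, 0, 1] has sort B, expected C

ill-sorted at position [0, 0, 0, 0, 1]: expected C, got B


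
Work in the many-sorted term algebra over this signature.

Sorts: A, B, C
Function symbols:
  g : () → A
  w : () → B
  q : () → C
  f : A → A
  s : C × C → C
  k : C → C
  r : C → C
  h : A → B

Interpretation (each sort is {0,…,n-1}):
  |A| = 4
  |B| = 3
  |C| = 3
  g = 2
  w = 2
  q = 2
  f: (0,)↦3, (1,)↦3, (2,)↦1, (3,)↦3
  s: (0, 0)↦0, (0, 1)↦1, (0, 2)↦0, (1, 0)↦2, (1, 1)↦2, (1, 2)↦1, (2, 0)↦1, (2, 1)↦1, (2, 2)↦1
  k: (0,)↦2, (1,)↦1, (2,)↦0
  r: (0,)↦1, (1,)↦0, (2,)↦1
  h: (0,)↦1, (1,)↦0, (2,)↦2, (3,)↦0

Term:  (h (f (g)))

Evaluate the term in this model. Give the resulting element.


  g = 2
  (f (g)) = f(2,) = 1
  (h (f (g))) = h(1,) = 0

value = 0


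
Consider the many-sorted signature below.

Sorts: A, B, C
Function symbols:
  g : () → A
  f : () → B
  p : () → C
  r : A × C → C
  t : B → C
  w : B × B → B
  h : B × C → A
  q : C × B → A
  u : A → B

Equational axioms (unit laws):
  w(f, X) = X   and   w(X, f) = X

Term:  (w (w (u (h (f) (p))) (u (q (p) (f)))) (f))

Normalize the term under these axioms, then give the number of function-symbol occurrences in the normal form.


1. (w (w (u (h (f) (p))) (u (q (p) (f)))) (f))  →  (w (u (h (f) (p))) (u (q (p) (f))))
normal form: (w (u (h (f) (p))) (u (q (p) (f))))

size = 9


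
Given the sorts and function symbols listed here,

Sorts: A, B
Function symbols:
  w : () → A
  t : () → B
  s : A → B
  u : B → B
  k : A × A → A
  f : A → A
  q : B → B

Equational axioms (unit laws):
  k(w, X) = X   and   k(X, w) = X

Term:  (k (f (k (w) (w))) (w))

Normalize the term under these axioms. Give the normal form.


1. (k (f (k (w) (w))) (w))  →  (f (k (w) (w)))
2. (f (k (w) (w)))  →  (f (w))

normal form = (f (w))


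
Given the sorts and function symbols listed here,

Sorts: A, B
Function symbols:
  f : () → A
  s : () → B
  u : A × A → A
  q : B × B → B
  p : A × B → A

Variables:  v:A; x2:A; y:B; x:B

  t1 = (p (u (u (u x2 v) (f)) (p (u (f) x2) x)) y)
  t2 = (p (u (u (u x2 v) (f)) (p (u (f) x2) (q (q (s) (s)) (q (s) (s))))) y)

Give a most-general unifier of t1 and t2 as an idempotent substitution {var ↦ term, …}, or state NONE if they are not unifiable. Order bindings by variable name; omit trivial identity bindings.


{x ↦ (q (q (s) (s)) (q (s) (s)))}


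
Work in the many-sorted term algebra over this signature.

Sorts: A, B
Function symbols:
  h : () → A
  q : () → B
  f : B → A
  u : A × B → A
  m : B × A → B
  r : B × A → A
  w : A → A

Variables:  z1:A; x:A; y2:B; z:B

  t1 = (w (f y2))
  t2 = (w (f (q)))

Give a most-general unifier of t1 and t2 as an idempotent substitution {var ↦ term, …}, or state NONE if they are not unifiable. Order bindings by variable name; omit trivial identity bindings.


{y2 ↦ (q)}


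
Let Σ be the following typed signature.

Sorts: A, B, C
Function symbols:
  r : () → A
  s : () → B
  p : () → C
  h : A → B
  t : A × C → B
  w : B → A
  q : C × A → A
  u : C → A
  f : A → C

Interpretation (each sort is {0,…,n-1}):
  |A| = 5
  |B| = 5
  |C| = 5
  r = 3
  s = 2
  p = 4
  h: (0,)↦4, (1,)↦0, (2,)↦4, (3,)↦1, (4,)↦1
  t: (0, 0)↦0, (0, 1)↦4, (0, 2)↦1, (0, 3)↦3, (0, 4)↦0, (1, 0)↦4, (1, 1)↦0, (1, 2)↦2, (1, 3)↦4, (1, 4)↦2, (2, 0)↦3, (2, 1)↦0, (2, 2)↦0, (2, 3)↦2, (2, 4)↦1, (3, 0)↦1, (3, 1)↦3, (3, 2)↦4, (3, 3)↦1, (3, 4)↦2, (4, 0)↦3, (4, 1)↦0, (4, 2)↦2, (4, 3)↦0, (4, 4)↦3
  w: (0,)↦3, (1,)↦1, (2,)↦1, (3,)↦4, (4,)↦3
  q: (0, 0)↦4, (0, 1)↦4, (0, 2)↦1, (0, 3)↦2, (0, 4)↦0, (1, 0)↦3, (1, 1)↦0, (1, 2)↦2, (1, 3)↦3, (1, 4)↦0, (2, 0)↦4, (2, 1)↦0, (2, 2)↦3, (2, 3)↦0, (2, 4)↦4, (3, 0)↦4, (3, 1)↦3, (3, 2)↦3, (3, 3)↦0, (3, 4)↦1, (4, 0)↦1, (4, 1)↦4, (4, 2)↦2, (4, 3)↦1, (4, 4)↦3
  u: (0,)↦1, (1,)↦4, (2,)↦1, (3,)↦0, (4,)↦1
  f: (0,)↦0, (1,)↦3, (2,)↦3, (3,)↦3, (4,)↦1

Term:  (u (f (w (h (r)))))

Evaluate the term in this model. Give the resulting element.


value = 0

  r = 3
  (h (r)) = h(3,) = 1
  (w (h (r))) = w(1,) = 1
  (f (w (h (r)))) = f(1,) = 3
  (u (f (w (h (r))))) = u(3,) = 0


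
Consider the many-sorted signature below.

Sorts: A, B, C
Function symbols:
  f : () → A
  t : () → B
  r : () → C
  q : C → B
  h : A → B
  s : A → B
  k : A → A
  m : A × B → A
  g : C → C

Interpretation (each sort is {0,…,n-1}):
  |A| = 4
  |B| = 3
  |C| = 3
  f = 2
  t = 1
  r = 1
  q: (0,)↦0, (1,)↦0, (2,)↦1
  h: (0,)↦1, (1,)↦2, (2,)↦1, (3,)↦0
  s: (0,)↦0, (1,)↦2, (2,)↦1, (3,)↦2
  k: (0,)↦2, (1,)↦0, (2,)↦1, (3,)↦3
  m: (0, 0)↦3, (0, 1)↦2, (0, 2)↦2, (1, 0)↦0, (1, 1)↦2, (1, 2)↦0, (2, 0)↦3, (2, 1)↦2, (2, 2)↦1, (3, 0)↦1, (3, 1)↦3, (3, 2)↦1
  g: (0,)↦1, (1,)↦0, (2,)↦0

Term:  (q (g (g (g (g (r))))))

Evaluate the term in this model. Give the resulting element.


  r = 1
  (g (r)) = g(1,) = 0
  (g (g (r))) = g(0,) = 1
  (g (g (g (r)))) = g(1,) = 0
  (g (g (g (g (r))))) = g(0,) = 1
  (q (g (g (g (g (r)))))) = q(1,) = 0

value = 0


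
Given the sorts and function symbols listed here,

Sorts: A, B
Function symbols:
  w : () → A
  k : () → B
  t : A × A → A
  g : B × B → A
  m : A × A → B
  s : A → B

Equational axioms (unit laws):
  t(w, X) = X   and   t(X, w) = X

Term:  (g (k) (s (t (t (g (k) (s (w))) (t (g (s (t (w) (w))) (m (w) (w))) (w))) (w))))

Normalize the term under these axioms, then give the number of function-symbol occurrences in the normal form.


size = 14

1. (g (k) (s (t (t (g (k) (s (w))) (t (g (s (t (w) (w))) (m (w) (w))) (w))) (w))))  →  (g (k) (s (t (g (k) (s (w))) (t (g (s (t (w) (w))) (m (w) (w))) (w)))))
2. (g (k) (s (t (g (k) (s (w))) (t (g (s (t (w) (w))) (m (w) (w))) (w)))))  →  (g (k) (s (t (g (k) (s (w))) (g (s (t (w) (w))) (m (w) (w))))))
3. (g (k) (s (t (g (k) (s (w))) (g (s (t (w) (w))) (m (w) (w))))))  →  (g (k) (s (t (g (k) (s (w))) (g (s (w)) (m (w) (w))))))
normal form: (g (k) (s (t (g (k) (s (w))) (g (s (w)) (m (w) (w))))))


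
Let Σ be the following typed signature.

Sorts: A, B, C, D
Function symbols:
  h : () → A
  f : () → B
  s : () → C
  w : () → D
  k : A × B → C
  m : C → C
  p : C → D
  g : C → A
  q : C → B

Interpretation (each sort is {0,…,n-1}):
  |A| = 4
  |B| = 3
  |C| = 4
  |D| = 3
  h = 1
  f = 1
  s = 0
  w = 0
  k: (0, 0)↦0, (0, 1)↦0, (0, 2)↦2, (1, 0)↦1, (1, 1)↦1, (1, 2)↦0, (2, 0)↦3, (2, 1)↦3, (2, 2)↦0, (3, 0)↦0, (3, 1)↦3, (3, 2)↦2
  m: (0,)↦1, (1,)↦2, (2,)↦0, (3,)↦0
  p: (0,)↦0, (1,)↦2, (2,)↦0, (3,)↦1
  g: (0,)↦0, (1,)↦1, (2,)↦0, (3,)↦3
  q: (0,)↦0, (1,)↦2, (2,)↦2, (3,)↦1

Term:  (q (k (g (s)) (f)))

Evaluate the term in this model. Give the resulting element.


  s = 0
  (g (s)) = g(0,) = 0
  f = 1
  (k (g (s)) (f)) = k(0, 1) = 0
  (q (k (g (s)) (f))) = q(0,) = 0

value = 0


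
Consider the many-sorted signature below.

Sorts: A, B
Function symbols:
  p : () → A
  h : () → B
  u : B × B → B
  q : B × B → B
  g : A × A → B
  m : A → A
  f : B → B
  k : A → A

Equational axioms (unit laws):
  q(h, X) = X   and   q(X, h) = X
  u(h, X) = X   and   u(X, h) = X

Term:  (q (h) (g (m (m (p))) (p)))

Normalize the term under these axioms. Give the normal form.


1. (q (h) (g (m (m (p))) (p)))  →  (g (m (m (p))) (p))

normal form = (g (m (m (p))) (p))


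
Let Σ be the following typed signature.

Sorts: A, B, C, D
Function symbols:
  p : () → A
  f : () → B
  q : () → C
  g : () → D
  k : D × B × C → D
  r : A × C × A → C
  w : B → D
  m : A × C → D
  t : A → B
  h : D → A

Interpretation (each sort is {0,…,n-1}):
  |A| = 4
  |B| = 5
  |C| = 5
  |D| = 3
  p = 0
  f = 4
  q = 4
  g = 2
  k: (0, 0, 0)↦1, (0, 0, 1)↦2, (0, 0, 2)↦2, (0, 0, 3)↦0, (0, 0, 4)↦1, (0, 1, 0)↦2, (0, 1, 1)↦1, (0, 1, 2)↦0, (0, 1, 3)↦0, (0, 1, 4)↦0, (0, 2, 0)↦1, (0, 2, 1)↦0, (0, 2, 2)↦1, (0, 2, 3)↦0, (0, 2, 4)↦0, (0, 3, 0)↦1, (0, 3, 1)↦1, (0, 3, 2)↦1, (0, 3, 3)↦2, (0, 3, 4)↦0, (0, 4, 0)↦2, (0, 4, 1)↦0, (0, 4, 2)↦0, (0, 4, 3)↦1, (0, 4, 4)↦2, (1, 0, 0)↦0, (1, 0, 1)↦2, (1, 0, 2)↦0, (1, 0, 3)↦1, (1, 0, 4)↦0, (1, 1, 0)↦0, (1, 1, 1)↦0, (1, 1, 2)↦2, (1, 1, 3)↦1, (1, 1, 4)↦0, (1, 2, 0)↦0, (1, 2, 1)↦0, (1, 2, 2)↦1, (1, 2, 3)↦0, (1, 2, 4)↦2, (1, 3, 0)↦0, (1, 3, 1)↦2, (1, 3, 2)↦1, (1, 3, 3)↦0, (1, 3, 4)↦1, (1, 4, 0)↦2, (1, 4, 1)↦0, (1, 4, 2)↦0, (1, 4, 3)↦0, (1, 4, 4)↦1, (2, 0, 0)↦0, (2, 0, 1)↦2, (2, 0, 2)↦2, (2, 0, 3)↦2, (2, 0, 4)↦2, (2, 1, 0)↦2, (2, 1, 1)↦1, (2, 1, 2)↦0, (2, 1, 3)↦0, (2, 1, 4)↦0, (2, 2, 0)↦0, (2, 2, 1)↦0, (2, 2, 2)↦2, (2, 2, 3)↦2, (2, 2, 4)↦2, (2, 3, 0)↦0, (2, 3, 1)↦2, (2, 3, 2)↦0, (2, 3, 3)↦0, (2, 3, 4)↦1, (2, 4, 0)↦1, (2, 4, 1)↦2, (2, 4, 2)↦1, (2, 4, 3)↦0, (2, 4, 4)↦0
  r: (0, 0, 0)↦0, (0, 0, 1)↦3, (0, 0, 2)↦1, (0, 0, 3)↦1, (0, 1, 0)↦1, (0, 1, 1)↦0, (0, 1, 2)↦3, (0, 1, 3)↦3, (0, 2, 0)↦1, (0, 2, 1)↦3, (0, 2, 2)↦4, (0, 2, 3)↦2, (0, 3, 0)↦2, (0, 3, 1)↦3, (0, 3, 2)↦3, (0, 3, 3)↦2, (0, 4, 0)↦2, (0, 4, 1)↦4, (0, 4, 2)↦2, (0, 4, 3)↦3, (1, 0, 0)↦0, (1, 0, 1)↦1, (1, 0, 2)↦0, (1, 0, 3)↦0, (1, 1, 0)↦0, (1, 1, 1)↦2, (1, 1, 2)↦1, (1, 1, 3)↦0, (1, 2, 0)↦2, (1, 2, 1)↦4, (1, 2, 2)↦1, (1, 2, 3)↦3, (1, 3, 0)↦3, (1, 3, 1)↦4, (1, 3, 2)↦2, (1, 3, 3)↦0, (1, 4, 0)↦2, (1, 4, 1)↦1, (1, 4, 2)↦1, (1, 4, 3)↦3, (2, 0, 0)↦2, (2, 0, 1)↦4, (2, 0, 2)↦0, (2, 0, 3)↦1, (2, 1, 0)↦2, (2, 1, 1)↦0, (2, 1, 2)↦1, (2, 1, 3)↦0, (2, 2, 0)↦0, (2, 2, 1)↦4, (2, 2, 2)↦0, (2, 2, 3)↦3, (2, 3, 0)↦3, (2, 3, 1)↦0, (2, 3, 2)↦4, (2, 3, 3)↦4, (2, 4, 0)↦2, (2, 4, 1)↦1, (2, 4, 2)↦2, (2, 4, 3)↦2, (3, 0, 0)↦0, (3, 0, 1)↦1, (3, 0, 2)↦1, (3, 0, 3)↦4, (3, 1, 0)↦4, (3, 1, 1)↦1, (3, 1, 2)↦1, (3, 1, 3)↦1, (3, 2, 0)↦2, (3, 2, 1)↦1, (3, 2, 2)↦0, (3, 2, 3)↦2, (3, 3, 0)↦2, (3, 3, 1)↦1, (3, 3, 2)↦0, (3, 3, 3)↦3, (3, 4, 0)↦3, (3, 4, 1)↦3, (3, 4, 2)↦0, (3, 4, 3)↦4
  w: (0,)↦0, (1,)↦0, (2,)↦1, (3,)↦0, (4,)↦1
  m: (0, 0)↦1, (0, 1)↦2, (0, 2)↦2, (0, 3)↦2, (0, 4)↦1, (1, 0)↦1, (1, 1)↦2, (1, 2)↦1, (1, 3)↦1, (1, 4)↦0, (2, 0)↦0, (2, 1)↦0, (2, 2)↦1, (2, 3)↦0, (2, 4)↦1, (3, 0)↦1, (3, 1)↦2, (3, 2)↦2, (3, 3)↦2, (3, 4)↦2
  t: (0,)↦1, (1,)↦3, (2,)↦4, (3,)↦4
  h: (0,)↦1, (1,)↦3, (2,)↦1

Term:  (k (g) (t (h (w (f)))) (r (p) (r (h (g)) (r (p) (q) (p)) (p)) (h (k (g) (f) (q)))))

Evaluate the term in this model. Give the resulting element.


  g = 2
  f = 4
  (w (f)) = w(4,) = 1
  (h (w (f))) = h(1,) = 3
  (t (h (w (f)))) = t(3,) = 4
  p = 0
  g = 2
  (h (g)) = h(2,) = 1
  p = 0
  q = 4
  p = 0
  (r (p) (q) (p)) = r(0, 4, 0) = 2
  p = 0
  (r (h (g)) (r (p) (q) (p)) (p)) = r(1, 2, 0) = 2
  g = 2
  f = 4
  q = 4
  (k (g) (f) (q)) = k(2, 4, 4) = 0
  (h (k (g) (f) (q))) = h(0,) = 1
  (r (p) (r (h (g)) (r (p) (q) (p)) (p)) (h (k (g) (f) (q)))) = r(0, 2, 1) = 3
  (k (g) (t (h (w (f)))) (r (p) (r (h (g)) (r (p) (q) (p)) (p)) (h (k (g) (f) (q))))) = k(2, 4, 3) = 0

value = 0


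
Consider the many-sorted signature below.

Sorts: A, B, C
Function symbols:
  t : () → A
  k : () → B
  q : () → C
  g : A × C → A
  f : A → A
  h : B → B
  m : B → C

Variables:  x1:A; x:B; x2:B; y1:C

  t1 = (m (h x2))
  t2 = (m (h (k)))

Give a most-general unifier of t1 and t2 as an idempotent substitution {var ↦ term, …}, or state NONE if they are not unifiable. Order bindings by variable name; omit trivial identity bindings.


{x2 ↦ (k)}


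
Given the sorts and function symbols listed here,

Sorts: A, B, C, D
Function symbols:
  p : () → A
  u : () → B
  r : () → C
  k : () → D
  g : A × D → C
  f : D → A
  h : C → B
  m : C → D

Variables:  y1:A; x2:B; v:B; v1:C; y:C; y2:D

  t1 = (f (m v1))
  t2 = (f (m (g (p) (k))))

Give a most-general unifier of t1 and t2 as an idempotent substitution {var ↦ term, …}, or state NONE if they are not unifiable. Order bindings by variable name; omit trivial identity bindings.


{v1 ↦ (g (p) (k))}


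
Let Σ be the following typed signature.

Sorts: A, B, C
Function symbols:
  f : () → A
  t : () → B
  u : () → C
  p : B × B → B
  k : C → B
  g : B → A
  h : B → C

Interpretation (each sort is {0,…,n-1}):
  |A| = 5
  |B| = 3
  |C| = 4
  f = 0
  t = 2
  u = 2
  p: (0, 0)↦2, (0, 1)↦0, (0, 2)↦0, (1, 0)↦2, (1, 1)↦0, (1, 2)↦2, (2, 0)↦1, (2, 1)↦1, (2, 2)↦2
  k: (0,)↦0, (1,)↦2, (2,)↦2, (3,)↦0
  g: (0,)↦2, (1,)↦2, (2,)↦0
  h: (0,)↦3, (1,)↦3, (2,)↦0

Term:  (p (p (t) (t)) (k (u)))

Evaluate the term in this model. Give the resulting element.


  t = 2
  t = 2
  (p (t) (t)) = p(2, 2) = 2
  u = 2
  (k (u)) = k(2,) = 2
  (p (p (t) (t)) (k (u))) = p(2, 2) = 2

value = 2


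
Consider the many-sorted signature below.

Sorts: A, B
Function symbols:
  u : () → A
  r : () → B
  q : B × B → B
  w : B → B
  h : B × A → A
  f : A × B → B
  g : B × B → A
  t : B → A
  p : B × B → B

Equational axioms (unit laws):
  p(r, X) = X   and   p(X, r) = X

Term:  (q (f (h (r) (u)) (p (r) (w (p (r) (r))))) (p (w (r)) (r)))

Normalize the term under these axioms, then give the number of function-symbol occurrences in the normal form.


size = 9

1. (q (f (h (r) (u)) (p (r) (w (p (r) (r))))) (p (w (r)) (r)))  →  (q (f (h (r) (u)) (w (p (r) (r)))) (p (w (r)) (r)))
2. (q (f (h (r) (u)) (w (p (r) (r)))) (p (w (r)) (r)))  →  (q (f (h (r) (u)) (w (r))) (p (w (r)) (r)))
3. (q (f (h (r) (u)) (w (r))) (p (w (r)) (r)))  →  (q (f (h (r) (u)) (w (r))) (w (r)))
normal form: (q (f (h (r) (u)) (w (r))) (w (r)))


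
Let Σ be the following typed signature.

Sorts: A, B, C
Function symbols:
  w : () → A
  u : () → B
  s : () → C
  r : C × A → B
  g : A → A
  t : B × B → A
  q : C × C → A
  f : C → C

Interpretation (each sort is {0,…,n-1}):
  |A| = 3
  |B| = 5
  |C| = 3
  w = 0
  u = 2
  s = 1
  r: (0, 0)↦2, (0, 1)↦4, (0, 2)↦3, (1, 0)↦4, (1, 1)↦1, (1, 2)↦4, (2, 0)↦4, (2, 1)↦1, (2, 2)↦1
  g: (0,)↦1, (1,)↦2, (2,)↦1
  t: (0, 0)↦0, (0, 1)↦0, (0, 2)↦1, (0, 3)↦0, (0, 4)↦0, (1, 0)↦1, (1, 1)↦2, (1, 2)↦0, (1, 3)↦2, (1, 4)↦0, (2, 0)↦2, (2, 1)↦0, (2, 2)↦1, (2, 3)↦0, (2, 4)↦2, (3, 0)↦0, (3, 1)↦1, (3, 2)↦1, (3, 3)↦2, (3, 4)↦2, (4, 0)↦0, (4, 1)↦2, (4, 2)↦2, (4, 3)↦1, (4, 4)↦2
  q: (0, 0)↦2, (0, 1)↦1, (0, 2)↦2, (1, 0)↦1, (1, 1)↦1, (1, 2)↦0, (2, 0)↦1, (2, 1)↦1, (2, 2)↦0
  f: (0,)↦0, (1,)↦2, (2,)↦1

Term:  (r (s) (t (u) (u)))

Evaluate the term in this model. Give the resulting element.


  s = 1
  u = 2
  u = 2
  (t (u) (u)) = t(2, 2) = 1
  (r (s) (t (u) (u))) = r(1, 1) = 1

value = 1


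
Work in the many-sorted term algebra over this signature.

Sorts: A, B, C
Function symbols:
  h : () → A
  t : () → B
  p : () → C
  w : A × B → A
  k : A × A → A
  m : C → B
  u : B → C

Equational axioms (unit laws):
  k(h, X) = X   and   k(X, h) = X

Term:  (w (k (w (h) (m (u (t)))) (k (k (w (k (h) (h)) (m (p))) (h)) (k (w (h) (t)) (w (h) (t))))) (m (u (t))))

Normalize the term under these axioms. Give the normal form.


normal form = (w (k (w (h) (m (u (t)))) (k (w (h) (m (p))) (k (w (h) (t)) (w (h) (t))))) (m (u (t))))

1. (w (k (w (h) (m (u (t)))) (k (k (w (k (h) (h)) (m (p))) (h)) (k (w (h) (t)) (w (h) (t))))) (m (u (t))))  →  (w (k (w (h) (m (u (t)))) (k (w (k (h) (h)) (m (p))) (k (w (h) (t)) (w (h) (t))))) (m (u (t))))
2. (w (k (w (h) (m (u (t)))) (k (w (k (h) (h)) (m (p))) (k (w (h) (t)) (w (h) (t))))) (m (u (t))))  →  (w (k (w (h) (m (u (t)))) (k (w (h) (m (p))) (k (w (h) (t)) (w (h) (t))))) (m (u (t))))


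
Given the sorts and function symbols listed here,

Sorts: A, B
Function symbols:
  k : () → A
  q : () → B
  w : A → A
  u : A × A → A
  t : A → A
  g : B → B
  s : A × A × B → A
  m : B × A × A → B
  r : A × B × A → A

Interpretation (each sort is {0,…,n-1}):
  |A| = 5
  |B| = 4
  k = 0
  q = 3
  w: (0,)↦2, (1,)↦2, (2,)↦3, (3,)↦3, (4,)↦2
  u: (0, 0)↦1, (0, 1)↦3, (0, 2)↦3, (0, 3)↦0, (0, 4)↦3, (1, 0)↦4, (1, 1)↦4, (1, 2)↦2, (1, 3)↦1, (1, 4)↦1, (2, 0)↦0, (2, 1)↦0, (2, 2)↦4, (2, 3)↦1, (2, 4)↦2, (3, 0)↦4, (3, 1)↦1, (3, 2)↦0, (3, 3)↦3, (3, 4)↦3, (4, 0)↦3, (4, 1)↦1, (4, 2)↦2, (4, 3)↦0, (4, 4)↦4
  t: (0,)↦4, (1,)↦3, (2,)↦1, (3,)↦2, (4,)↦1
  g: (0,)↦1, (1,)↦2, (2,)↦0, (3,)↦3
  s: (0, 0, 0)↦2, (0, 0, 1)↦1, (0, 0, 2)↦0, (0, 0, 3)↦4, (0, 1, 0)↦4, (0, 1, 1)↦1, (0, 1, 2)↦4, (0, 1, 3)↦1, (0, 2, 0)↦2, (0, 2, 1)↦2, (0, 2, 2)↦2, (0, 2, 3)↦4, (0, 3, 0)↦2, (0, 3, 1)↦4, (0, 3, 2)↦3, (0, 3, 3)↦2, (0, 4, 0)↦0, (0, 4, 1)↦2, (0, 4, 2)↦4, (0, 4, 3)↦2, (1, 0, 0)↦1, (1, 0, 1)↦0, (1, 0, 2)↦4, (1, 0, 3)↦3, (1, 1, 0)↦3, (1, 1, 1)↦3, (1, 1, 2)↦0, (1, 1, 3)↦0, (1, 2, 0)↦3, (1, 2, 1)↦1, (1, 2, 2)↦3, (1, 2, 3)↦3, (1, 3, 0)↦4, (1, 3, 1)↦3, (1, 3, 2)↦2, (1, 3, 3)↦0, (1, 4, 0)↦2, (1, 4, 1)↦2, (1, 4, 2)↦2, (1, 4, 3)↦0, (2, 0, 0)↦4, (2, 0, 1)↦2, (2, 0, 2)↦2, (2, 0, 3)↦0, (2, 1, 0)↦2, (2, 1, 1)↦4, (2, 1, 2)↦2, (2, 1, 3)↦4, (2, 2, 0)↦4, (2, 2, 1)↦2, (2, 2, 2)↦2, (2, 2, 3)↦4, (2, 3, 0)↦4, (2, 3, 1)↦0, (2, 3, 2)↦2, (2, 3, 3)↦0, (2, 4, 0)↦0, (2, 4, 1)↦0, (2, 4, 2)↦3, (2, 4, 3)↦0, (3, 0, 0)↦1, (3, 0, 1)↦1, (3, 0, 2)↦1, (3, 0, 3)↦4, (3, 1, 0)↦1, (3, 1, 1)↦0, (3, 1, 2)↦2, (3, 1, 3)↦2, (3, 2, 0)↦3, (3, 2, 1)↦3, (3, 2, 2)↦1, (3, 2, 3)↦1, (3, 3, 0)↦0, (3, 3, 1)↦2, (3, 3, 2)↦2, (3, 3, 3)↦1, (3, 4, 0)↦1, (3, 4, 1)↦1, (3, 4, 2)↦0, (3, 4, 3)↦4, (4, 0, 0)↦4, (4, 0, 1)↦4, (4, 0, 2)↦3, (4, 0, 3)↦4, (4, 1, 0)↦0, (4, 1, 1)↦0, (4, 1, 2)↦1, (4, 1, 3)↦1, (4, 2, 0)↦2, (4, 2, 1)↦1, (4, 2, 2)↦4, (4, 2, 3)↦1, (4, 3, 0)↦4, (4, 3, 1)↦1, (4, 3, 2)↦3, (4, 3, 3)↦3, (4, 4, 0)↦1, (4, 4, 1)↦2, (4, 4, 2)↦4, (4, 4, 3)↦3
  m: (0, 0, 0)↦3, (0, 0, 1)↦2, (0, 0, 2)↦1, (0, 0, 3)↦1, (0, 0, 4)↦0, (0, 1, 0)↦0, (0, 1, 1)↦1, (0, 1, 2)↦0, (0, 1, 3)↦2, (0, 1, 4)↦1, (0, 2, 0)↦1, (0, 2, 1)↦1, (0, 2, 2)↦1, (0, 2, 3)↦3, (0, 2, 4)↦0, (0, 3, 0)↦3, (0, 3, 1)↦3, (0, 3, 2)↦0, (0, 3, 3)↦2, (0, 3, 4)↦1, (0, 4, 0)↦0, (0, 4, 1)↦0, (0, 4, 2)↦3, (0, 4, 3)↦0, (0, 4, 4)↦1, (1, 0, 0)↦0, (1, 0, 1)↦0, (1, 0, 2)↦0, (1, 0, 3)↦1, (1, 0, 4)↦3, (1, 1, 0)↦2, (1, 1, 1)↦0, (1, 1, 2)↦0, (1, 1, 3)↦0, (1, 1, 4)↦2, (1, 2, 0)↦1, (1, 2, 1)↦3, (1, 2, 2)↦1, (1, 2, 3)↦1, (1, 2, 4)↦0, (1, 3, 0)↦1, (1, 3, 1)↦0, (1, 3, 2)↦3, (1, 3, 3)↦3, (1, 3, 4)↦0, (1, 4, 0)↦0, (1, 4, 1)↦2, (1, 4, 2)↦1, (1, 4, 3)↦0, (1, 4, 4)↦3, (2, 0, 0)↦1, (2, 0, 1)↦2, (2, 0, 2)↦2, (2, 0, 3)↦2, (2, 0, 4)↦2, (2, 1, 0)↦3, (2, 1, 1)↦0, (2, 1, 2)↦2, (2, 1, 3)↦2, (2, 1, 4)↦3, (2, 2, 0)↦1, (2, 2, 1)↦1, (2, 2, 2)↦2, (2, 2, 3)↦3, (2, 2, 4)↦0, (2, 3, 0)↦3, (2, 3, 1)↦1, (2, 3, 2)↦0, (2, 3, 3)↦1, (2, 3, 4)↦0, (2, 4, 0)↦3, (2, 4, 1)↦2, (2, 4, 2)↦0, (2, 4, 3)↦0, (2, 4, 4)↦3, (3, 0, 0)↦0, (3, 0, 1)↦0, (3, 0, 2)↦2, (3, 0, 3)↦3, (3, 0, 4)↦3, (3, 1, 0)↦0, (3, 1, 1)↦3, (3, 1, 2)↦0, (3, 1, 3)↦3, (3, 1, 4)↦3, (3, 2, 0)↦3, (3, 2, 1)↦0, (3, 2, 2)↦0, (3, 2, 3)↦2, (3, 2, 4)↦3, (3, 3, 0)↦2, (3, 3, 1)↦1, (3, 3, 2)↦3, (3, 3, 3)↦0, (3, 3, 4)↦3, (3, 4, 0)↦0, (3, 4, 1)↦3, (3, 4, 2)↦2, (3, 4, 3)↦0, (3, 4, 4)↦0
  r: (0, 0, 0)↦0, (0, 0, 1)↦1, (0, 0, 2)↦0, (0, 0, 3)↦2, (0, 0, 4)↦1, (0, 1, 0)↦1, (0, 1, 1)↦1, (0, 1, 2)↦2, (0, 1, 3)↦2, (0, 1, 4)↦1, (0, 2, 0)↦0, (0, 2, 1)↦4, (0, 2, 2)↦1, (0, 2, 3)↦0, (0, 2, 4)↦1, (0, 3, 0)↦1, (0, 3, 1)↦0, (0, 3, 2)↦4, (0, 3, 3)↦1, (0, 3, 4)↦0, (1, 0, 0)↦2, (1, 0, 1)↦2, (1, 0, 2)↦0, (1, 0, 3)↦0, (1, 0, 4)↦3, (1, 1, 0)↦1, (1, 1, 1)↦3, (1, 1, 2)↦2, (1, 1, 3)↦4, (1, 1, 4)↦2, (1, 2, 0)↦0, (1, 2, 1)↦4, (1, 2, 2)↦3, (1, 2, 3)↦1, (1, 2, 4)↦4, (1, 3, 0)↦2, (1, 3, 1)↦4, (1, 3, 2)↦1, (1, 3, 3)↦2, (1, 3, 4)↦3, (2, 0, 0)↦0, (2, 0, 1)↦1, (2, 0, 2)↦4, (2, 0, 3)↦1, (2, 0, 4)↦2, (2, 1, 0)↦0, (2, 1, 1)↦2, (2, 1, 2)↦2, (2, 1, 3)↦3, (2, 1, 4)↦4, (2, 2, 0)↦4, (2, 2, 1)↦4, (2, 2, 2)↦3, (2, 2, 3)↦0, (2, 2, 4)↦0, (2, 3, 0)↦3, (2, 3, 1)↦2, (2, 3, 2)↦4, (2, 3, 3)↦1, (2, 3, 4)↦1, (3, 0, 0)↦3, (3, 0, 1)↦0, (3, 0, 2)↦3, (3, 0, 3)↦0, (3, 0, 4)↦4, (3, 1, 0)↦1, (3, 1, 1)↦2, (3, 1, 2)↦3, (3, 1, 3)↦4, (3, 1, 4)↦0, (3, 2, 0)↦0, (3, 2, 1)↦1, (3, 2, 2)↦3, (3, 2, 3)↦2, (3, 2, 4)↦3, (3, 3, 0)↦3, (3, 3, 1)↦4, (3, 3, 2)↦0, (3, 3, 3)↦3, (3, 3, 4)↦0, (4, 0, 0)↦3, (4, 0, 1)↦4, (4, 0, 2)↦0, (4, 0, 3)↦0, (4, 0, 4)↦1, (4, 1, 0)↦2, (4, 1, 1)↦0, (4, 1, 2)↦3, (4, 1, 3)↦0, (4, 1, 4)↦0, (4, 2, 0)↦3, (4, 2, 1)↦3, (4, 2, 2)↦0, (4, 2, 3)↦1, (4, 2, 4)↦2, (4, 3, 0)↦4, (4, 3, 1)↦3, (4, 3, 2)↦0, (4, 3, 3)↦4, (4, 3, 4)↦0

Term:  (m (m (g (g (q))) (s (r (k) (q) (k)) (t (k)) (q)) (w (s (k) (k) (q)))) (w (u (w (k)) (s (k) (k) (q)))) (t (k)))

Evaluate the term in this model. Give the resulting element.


  q = 3
  (g (q)) = g(3,) = 3
  (g (g (q))) = g(3,) = 3
  k = 0
  q = 3
  k = 0
  (r (k) (q) (k)) = r(0, 3, 0) = 1
  k = 0
  (t (k)) = t(0,) = 4
  q = 3
  (s (r (k) (q) (k)) (t (k)) (q)) = s(1, 4, 3) = 0
  k = 0
  k = 0
  q = 3
  (s (k) (k) (q)) = s(0, 0, 3) = 4
  (w (s (k) (k) (q))) = w(4,) = 2
  (m (g (g (q))) (s (r (k) (q) (k)) (t (k)) (q)) (w (s (k) (k) (q)))) = m(3, 0, 2) = 2
  k = 0
  (w (k)) = w(0,) = 2
  k = 0
  k = 0
  q = 3
  (s (k) (k) (q)) = s(0, 0, 3) = 4
  (u (w (k)) (s (k) (k) (q))) = u(2, 4) = 2
  (w (u (w (k)) (s (k) (k) (q)))) = w(2,) = 3
  k = 0
  (t (k)) = t(0,) = 4
  (m (m (g (g (q))) (s (r (k) (q) (k)) (t (k)) (q)) (w (s (k) (k) (q)))) (w (u (w (k)) (s (k) (k) (q)))) (t (k))) = m(2, 3, 4) = 0

value = 0


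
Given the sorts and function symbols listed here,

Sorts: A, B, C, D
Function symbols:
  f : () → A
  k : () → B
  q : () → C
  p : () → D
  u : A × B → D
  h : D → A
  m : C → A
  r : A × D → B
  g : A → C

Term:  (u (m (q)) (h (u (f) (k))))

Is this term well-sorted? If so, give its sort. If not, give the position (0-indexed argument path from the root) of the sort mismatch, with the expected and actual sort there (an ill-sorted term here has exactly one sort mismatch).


    (q) : C
  (m (q)) : A
      (f) : A
      (k) : B
    (u (f) (k)) : D
  (h (u (f) (k))) : A
(u (m (q)) (h (u (f) (k)))) : ✗ arg 1 at [1] has sort A, expected B

ill-sorted at position [1]: expected B, got A
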